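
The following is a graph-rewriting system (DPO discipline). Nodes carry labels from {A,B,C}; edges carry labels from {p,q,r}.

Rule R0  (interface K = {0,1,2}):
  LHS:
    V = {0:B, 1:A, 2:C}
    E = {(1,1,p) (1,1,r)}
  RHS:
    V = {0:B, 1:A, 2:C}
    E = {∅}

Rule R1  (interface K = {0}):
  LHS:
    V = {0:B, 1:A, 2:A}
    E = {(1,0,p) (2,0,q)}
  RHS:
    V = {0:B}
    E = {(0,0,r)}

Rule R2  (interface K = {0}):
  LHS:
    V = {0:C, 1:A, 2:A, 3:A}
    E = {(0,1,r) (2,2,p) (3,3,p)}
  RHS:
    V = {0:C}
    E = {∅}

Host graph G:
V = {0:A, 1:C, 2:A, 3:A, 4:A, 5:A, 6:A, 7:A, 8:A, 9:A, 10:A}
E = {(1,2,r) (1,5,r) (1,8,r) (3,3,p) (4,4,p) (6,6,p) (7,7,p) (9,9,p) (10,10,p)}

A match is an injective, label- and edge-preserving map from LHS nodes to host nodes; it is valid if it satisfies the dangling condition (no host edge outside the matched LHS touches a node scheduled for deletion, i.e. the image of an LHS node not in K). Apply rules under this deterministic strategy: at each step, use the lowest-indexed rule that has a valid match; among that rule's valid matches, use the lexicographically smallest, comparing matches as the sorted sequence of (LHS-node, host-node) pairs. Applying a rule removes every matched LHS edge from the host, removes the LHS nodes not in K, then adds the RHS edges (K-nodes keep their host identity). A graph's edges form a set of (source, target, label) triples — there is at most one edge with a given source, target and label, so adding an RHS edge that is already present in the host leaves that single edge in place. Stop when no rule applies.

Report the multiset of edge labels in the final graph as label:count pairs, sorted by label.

start.  V:11 E:9  edges: 1-r->2 1-r->5 1-r->8 3-p->3 4-p->4 6-p->6 7-p->7 9-p->9 10-p->10
1. fire R2 via {0↦1, 1↦2, 2↦3, 3↦4}  →  V:8 E:6  edges: 1-r->5 1-r->8 6-p->6 7-p->7 9-p->9 10-p->10
2. fire R2 via {0↦1, 1↦5, 2↦6, 3↦7}  →  V:5 E:3  edges: 1-r->8 9-p->9 10-p->10
3. fire R2 via {0↦1, 1↦8, 2↦9, 3↦10}  →  V:2 E:0  edges: ∅
halt: no rule applies after step 3
NF edges: []

Answer: (no edges)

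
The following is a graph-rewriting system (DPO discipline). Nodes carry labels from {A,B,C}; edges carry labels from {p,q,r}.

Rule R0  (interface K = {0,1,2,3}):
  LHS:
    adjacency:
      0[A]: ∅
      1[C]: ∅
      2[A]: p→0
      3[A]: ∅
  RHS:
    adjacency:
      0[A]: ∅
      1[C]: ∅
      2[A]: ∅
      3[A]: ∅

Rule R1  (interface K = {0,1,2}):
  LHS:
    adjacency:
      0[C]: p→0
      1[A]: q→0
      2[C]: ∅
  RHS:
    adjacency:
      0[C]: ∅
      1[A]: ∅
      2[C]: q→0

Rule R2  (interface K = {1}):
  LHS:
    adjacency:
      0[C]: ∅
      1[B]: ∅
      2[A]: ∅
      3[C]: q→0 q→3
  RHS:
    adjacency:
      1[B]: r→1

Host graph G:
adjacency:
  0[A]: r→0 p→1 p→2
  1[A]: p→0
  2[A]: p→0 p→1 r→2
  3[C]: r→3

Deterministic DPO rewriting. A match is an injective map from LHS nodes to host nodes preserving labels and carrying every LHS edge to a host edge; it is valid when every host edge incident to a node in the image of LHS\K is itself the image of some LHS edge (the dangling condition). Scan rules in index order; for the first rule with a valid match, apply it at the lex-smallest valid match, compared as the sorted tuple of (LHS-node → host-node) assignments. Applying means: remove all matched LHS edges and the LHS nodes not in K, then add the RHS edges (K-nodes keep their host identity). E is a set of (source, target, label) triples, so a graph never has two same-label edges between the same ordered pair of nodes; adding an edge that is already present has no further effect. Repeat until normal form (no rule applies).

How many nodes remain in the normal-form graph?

Answer: 4

Rewrite trace:
start.  V:4 E:8  edges: 0-r->0 0-p->1 0-p->2 1-p->0 2-p->0 2-p->1 2-r->2 3-r->3
1. fire R0 via {0↦0, 1↦3, 2↦1, 3↦2}  →  V:4 E:7  edges: 0-r->0 0-p->1 0-p->2 2-p->0 2-p->1 2-r->2 3-r->3
2. fire R0 via {0↦0, 1↦3, 2↦2, 3↦1}  →  V:4 E:6  edges: 0-r->0 0-p->1 0-p->2 2-p->1 2-r->2 3-r->3
3. fire R0 via {0↦1, 1↦3, 2↦0, 3↦2}  →  V:4 E:5  edges: 0-r->0 0-p->2 2-p->1 2-r->2 3-r->3
4. fire R0 via {0↦1, 1↦3, 2↦2, 3↦0}  →  V:4 E:4  edges: 0-r->0 0-p->2 2-r->2 3-r->3
5. fire R0 via {0↦2, 1↦3, 2↦0, 3↦1}  →  V:4 E:3  edges: 0-r->0 2-r->2 3-r->3
halt: no rule applies after step 5
NF nodes: {0:A, 1:A, 2:A, 3:C}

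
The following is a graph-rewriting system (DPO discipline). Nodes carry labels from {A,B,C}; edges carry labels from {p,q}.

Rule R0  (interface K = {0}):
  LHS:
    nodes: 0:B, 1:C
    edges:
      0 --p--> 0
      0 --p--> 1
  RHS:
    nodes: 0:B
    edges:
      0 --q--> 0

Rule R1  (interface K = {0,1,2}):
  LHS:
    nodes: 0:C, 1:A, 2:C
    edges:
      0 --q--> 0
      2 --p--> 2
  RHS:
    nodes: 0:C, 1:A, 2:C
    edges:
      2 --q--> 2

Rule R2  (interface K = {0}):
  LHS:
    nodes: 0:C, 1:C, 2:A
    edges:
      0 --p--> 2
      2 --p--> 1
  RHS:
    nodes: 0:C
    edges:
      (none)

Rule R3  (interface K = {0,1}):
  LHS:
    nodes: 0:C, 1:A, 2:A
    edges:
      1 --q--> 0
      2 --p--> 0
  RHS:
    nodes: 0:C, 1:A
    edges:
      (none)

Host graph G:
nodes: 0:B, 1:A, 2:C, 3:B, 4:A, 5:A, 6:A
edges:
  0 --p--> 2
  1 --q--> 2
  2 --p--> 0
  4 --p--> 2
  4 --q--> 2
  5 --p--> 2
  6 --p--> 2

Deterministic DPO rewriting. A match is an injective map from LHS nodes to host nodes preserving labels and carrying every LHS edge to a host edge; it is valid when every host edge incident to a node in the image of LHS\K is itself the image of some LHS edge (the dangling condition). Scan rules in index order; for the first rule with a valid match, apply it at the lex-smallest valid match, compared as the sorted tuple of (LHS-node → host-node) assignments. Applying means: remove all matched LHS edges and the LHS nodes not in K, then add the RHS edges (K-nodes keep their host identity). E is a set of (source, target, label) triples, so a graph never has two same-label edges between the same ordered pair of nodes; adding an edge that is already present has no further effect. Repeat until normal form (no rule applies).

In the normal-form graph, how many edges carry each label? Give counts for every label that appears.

Answer: p:3

Steps:
initial: |V|=7 |E|=7  E = 0-p->2 1-q->2 2-p->0 4-p->2 4-q->2 5-p->2 6-p->2
step 1: apply R3 at {0↦2, 1↦1, 2↦5}  → |V|=6 |E|=5  E = 0-p->2 2-p->0 4-p->2 4-q->2 6-p->2
step 2: apply R3 at {0↦2, 1↦4, 2↦6}  → |V|=5 |E|=3  E = 0-p->2 2-p->0 4-p->2
normal form: no rule applies after step 2
NF edges: [(0, 2, 'p'), (2, 0, 'p'), (4, 2, 'p')]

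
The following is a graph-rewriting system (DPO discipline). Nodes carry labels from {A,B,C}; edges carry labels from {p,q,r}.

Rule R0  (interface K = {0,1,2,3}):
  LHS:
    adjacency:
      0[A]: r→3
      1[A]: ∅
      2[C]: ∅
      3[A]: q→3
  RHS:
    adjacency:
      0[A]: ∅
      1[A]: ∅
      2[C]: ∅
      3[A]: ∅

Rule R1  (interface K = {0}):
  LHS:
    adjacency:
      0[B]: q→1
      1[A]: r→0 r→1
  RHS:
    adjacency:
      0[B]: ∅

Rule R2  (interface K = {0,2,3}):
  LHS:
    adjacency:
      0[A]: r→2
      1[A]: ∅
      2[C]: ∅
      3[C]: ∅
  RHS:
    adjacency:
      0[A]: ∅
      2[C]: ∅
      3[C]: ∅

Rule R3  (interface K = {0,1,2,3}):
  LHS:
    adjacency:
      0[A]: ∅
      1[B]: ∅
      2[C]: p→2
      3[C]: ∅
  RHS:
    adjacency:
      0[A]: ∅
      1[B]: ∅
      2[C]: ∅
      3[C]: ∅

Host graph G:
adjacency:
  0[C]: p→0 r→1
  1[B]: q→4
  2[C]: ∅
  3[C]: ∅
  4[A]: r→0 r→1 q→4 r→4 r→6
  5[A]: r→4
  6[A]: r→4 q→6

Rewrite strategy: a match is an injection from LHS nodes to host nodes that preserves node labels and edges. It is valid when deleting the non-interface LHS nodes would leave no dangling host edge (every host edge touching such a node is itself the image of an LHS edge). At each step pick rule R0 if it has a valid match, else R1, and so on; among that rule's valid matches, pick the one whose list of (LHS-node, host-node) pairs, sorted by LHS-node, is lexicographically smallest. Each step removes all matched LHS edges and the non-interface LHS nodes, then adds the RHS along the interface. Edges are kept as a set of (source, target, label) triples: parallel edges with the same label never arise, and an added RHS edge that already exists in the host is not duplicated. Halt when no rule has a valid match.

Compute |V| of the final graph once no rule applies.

Answer: 6

Steps:
[0] host  ⇒  7 nodes, 11 edges  {0-p->0 0-r->1 1-q->4 4-r->0 4-r->1 4-q->4 4-r->4 4-r->6 5-r->4 6-r->4 6-q->6}
[1] R0 @ {0↦4, 1↦5, 2↦0, 3↦6}  ⇒  7 nodes, 9 edges  {0-p->0 0-r->1 1-q->4 4-r->0 4-r->1 4-q->4 4-r->4 5-r->4 6-r->4}
[2] R0 @ {0↦5, 1↦6, 2↦0, 3↦4}  ⇒  7 nodes, 7 edges  {0-p->0 0-r->1 1-q->4 4-r->0 4-r->1 4-r->4 6-r->4}
[3] R2 @ {0↦4, 1↦5, 2↦0, 3↦2}  ⇒  6 nodes, 6 edges  {0-p->0 0-r->1 1-q->4 4-r->1 4-r->4 6-r->4}
[4] R3 @ {0↦4, 1↦1, 2↦0, 3↦2}  ⇒  6 nodes, 5 edges  {0-r->1 1-q->4 4-r->1 4-r->4 6-r->4}
normal form: no rule applies after step 4
NF nodes: {0:C, 1:B, 2:C, 3:C, 4:A, 6:A}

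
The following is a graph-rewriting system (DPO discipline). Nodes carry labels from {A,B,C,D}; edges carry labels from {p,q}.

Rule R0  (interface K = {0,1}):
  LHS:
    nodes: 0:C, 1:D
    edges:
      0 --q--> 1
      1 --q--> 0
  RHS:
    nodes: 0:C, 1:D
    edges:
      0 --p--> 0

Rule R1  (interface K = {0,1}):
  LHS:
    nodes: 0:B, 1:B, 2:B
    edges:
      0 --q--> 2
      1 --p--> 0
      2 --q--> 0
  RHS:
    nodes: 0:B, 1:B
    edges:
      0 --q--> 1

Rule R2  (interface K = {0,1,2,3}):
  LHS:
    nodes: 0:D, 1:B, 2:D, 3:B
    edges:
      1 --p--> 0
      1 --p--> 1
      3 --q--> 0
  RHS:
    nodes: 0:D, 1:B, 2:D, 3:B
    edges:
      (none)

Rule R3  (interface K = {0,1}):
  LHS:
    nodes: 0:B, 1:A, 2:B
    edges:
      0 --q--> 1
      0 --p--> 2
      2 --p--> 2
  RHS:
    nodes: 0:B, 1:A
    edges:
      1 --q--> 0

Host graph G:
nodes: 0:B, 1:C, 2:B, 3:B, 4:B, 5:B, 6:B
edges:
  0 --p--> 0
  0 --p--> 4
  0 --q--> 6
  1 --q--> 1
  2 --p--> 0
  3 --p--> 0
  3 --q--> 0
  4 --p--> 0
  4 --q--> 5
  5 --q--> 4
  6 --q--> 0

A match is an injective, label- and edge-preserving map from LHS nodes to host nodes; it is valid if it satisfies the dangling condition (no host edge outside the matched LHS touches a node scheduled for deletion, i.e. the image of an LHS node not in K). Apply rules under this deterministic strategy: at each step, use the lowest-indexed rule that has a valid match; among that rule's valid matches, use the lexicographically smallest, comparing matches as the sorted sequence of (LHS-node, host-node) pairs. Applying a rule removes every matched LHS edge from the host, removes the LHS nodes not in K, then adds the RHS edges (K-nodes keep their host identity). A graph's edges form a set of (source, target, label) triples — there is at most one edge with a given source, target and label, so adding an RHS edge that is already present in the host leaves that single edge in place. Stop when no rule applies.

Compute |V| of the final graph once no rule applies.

Answer: 5

Rewrite trace:
start.  V:7 E:11  edges: 0-p->0 0-p->4 0-q->6 1-q->1 2-p->0 3-p->0 3-q->0 4-p->0 4-q->5 5-q->4 6-q->0
1. fire R1 via {0↦0, 1↦2, 2↦6}  →  V:6 E:9  edges: 0-p->0 0-q->2 0-p->4 1-q->1 3-p->0 3-q->0 4-p->0 4-q->5 5-q->4
2. fire R1 via {0↦4, 1↦0, 2↦5}  →  V:5 E:7  edges: 0-p->0 0-q->2 1-q->1 3-p->0 3-q->0 4-p->0 4-q->0
final graph: no rule applies after step 2
NF nodes: {0:B, 1:C, 2:B, 3:B, 4:B}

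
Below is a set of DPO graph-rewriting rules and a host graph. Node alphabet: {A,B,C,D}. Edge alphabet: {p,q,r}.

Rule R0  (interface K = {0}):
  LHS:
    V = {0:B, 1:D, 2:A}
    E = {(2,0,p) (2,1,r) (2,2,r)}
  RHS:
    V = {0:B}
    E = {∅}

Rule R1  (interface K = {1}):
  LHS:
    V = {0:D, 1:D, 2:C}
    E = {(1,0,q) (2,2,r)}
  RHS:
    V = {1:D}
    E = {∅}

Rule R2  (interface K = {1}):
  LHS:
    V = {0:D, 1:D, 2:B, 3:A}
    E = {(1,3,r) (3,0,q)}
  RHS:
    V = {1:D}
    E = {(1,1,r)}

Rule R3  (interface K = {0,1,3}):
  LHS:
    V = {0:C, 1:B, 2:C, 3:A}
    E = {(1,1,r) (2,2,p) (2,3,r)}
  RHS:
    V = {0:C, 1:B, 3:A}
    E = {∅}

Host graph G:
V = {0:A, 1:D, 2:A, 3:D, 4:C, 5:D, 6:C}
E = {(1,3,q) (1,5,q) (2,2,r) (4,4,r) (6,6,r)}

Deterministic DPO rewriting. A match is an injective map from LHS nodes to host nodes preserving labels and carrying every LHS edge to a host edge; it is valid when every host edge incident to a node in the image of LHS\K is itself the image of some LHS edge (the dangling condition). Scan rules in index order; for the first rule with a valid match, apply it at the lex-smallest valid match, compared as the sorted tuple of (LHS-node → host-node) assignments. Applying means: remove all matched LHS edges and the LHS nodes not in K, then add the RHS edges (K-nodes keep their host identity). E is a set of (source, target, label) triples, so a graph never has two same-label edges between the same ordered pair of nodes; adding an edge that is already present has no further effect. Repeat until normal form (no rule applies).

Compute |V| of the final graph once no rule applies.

Answer: 3

Derivation:
initial: |V|=7 |E|=5  E = 1-q->3 1-q->5 2-r->2 4-r->4 6-r->6
step 1: apply R1 at {0↦3, 1↦1, 2↦4}  → |V|=5 |E|=3  E = 1-q->5 2-r->2 6-r->6
step 2: apply R1 at {0↦5, 1↦1, 2↦6}  → |V|=3 |E|=1  E = 2-r->2
final graph: no rule applies after step 2
NF nodes: {0:A, 1:D, 2:A}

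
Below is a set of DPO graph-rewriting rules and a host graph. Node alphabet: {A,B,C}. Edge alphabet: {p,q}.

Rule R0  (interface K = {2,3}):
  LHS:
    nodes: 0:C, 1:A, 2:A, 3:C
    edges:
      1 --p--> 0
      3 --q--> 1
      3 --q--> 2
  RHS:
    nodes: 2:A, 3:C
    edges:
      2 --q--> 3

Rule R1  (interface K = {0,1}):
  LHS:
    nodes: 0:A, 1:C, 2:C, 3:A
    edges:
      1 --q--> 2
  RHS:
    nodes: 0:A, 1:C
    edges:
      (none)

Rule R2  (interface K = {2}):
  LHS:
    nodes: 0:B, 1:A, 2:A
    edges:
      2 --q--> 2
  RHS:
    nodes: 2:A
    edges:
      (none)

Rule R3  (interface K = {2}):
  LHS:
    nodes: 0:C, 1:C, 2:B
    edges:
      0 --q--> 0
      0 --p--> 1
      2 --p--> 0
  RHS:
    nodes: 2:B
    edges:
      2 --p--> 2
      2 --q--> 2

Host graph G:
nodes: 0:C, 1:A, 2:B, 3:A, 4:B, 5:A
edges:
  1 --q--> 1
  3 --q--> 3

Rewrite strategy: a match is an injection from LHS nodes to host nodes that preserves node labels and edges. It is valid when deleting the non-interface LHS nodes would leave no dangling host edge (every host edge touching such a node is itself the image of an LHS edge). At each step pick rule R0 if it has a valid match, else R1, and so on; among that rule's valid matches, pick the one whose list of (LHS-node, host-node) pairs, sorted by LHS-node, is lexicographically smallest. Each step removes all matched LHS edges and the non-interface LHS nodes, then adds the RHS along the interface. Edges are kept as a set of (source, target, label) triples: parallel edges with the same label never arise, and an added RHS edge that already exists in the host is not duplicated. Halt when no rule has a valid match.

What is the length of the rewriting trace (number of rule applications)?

Answer: 2

Derivation:
initial: |V|=6 |E|=2  E = 1-q->1 3-q->3
step 1: apply R2 at {0↦2, 1↦5, 2↦1}  → |V|=4 |E|=1  E = 3-q->3
step 2: apply R2 at {0↦4, 1↦1, 2↦3}  → |V|=2 |E|=0  E = ∅
halt: no rule applies after step 2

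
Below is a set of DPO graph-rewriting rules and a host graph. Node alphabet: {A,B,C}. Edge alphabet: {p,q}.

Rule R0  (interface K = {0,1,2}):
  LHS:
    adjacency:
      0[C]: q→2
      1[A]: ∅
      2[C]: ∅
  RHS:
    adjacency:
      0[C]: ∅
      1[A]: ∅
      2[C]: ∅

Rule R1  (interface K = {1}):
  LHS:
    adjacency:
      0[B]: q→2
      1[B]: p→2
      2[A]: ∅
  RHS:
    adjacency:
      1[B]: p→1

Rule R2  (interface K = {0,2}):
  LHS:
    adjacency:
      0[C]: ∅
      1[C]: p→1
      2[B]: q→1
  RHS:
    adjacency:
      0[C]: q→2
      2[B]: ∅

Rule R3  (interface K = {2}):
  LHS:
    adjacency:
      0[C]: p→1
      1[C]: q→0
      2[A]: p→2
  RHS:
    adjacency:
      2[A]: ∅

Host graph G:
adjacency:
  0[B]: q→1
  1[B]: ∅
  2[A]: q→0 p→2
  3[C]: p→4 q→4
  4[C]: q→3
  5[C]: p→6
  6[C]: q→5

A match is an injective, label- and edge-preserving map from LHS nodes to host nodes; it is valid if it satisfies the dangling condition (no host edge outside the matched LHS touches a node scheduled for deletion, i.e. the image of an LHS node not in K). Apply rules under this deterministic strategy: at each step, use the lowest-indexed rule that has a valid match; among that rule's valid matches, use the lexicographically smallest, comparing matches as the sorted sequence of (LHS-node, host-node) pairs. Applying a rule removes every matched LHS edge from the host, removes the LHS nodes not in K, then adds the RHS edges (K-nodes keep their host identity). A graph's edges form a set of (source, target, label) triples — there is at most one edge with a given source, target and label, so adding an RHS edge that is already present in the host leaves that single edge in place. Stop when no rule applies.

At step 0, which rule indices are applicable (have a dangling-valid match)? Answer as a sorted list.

R0: 3 valid matches — {0↦3, 1↦2, 2↦4}, {0↦4, 1↦2, 2↦3}, {0↦6, 1↦2, 2↦5}
R1: no valid match — LHS pattern not found
R2: no valid match — LHS pattern not found
R3: 1 valid match — {0↦5, 1↦6, 2↦2}

Answer: [R0,R3]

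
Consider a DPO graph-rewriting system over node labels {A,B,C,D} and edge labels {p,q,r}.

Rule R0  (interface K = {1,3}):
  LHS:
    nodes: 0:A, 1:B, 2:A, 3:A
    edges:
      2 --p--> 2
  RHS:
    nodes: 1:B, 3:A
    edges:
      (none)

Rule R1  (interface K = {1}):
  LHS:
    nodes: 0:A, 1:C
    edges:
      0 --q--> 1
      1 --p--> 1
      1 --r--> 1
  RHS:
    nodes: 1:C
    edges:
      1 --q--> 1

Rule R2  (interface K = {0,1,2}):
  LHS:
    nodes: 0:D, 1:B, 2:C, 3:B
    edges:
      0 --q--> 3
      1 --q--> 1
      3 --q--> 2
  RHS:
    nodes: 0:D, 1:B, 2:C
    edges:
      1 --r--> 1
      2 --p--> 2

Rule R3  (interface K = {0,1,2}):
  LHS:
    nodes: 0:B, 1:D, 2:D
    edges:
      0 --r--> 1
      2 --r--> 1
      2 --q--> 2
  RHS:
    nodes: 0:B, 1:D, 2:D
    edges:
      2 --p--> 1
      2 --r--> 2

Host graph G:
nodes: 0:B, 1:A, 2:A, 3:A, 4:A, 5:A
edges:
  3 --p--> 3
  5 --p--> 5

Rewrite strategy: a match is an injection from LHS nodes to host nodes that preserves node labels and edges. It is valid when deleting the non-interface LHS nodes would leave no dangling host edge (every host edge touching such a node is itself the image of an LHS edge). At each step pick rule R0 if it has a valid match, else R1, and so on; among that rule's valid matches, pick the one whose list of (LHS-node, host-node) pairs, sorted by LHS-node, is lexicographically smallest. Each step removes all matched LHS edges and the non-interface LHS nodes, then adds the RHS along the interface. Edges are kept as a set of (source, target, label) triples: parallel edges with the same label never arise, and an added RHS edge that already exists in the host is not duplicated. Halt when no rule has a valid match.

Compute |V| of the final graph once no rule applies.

start.  V:6 E:2  edges: 3-p->3 5-p->5
1. fire R0 via {0↦1, 1↦0, 2↦3, 3↦2}  →  V:4 E:1  edges: 5-p->5
2. fire R0 via {0↦2, 1↦0, 2↦5, 3↦4}  →  V:2 E:0  edges: ∅
normal form: no rule applies after step 2
NF nodes: {0:B, 4:A}

Answer: 2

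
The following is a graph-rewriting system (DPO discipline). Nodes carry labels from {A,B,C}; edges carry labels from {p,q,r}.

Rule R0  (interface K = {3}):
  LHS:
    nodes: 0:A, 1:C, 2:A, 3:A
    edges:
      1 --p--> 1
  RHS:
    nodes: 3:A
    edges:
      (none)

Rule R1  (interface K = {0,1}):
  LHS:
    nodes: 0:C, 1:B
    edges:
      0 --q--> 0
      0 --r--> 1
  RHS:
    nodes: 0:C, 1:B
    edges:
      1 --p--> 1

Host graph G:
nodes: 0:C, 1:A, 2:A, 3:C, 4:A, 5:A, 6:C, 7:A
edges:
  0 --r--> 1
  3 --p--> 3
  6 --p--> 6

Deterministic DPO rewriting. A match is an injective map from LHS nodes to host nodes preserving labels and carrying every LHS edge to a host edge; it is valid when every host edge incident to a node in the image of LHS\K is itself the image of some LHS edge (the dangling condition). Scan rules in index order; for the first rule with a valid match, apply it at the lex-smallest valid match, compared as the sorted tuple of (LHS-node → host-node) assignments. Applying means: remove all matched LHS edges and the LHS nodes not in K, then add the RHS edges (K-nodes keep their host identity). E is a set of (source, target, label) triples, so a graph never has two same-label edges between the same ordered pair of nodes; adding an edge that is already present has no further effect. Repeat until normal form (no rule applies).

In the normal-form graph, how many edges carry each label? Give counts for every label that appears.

Answer: r:1

Rewrite trace:
[0] host  ⇒  8 nodes, 3 edges  {0-r->1 3-p->3 6-p->6}
[1] R0 @ {0↦2, 1↦3, 2↦4, 3↦1}  ⇒  5 nodes, 2 edges  {0-r->1 6-p->6}
[2] R0 @ {0↦5, 1↦6, 2↦7, 3↦1}  ⇒  2 nodes, 1 edges  {0-r->1}
halt: no rule applies after step 2
NF edges: [(0, 1, 'r')]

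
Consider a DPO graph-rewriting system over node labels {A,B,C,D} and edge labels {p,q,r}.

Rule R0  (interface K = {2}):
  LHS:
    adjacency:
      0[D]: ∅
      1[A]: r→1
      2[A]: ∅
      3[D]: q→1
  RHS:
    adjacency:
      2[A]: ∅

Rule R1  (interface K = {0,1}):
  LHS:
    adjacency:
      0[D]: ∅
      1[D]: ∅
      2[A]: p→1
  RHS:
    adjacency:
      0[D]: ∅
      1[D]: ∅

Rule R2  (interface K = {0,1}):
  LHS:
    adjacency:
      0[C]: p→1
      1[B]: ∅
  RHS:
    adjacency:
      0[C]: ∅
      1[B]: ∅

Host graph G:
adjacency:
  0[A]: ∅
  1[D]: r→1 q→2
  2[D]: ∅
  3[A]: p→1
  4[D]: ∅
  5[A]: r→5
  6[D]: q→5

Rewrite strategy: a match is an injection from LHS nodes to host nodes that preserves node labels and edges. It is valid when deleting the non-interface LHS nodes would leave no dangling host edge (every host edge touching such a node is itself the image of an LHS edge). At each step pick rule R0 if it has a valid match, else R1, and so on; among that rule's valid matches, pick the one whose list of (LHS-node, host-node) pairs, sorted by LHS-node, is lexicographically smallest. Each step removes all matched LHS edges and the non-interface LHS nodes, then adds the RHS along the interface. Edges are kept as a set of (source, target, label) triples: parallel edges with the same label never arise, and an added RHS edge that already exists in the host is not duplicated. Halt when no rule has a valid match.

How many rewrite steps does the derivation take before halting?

initial: |V|=7 |E|=5  E = 1-r->1 1-q->2 3-p->1 5-r->5 6-q->5
step 1: apply R0 at {0↦4, 1↦5, 2↦0, 3↦6}  → |V|=4 |E|=3  E = 1-r->1 1-q->2 3-p->1
step 2: apply R1 at {0↦2, 1↦1, 2↦3}  → |V|=3 |E|=2  E = 1-r->1 1-q->2
normal form: no rule applies after step 2

Answer: 2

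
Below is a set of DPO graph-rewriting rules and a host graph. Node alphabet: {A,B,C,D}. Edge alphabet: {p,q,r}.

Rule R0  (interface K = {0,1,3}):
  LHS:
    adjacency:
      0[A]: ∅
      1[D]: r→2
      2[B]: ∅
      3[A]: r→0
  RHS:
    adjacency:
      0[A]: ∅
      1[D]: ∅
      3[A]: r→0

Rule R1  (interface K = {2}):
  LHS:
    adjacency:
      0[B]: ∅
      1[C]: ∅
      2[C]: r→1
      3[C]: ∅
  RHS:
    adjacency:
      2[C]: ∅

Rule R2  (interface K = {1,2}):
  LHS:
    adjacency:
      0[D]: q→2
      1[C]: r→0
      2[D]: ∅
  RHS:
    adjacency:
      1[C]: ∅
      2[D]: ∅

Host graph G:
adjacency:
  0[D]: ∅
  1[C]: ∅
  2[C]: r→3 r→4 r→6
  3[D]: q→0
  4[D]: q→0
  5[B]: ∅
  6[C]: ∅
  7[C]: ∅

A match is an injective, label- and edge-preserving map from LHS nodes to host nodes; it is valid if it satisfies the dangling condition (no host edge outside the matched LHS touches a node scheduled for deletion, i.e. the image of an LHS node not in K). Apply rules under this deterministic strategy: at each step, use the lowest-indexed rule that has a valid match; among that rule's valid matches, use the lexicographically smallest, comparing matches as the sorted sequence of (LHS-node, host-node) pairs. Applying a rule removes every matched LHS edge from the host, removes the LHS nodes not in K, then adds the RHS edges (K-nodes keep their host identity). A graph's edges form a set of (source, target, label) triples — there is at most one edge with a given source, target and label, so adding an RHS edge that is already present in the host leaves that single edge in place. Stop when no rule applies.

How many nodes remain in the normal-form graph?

[0] host  ⇒  8 nodes, 5 edges  {2-r->3 2-r->4 2-r->6 3-q->0 4-q->0}
[1] R1 @ {0↦5, 1↦6, 2↦2, 3↦1}  ⇒  5 nodes, 4 edges  {2-r->3 2-r->4 3-q->0 4-q->0}
[2] R2 @ {0↦3, 1↦2, 2↦0}  ⇒  4 nodes, 2 edges  {2-r->4 4-q->0}
[3] R2 @ {0↦4, 1↦2, 2↦0}  ⇒  3 nodes, 0 edges  {∅}
normal form: no rule applies after step 3
NF nodes: {0:D, 2:C, 7:C}

Answer: 3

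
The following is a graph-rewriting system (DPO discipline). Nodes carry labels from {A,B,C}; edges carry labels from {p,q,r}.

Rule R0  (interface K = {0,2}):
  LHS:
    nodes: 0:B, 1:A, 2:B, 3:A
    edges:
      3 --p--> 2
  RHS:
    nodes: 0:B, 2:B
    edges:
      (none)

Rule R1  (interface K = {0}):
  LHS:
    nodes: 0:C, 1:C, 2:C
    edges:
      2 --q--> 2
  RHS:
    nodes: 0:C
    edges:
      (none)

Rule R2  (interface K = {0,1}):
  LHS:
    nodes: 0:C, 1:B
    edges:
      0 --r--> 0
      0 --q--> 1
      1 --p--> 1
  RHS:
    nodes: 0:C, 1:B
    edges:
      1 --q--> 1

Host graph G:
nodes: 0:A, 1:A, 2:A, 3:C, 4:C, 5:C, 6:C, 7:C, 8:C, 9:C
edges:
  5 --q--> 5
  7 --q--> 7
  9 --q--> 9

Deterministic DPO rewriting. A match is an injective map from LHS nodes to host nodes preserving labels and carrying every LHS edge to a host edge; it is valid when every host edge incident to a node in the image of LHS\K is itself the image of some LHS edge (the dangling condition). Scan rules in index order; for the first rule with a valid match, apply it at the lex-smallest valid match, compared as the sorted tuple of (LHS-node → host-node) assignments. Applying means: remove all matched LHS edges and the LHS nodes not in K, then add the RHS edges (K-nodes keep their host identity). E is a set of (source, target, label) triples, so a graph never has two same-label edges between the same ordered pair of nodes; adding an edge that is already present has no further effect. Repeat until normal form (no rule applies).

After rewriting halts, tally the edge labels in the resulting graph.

Answer: (no edges)

Rewrite trace:
start.  V:10 E:3  edges: 5-q->5 7-q->7 9-q->9
1. fire R1 via {0↦3, 1↦4, 2↦5}  →  V:8 E:2  edges: 7-q->7 9-q->9
2. fire R1 via {0↦3, 1↦6, 2↦7}  →  V:6 E:1  edges: 9-q->9
3. fire R1 via {0↦3, 1↦8, 2↦9}  →  V:4 E:0  edges: ∅
normal form: no rule applies after step 3
NF edges: []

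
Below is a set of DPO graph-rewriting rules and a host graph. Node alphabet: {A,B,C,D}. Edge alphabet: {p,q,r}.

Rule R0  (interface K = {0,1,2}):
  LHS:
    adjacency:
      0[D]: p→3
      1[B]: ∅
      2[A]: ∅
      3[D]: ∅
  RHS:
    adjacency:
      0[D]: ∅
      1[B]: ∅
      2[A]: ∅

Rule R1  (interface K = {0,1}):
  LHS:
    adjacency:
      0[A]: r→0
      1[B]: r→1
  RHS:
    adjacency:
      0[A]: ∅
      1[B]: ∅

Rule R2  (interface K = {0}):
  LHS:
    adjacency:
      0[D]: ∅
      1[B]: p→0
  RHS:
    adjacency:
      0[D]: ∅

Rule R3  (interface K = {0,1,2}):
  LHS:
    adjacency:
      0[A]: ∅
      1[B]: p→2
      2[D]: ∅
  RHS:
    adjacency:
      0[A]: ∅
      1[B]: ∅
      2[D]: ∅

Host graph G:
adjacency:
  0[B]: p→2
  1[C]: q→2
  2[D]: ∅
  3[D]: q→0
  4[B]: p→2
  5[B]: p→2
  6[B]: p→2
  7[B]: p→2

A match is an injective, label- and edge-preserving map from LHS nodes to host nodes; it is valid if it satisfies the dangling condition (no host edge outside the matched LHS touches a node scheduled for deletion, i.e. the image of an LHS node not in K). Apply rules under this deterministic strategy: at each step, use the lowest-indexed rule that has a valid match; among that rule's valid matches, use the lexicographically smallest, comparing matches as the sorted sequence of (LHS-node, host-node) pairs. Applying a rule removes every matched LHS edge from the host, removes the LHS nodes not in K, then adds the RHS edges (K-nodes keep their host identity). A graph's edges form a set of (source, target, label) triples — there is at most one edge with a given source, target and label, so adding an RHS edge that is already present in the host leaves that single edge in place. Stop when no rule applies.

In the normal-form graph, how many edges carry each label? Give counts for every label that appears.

Answer: p:1 q:2

Rewrite trace:
initial: |V|=8 |E|=7  E = 0-p->2 1-q->2 3-q->0 4-p->2 5-p->2 6-p->2 7-p->2
step 1: apply R2 at {0↦2, 1↦4}  → |V|=7 |E|=6  E = 0-p->2 1-q->2 3-q->0 5-p->2 6-p->2 7-p->2
step 2: apply R2 at {0↦2, 1↦5}  → |V|=6 |E|=5  E = 0-p->2 1-q->2 3-q->0 6-p->2 7-p->2
step 3: apply R2 at {0↦2, 1↦6}  → |V|=5 |E|=4  E = 0-p->2 1-q->2 3-q->0 7-p->2
step 4: apply R2 at {0↦2, 1↦7}  → |V|=4 |E|=3  E = 0-p->2 1-q->2 3-q->0
halt: no rule applies after step 4
NF edges: [(0, 2, 'p'), (1, 2, 'q'), (3, 0, 'q')]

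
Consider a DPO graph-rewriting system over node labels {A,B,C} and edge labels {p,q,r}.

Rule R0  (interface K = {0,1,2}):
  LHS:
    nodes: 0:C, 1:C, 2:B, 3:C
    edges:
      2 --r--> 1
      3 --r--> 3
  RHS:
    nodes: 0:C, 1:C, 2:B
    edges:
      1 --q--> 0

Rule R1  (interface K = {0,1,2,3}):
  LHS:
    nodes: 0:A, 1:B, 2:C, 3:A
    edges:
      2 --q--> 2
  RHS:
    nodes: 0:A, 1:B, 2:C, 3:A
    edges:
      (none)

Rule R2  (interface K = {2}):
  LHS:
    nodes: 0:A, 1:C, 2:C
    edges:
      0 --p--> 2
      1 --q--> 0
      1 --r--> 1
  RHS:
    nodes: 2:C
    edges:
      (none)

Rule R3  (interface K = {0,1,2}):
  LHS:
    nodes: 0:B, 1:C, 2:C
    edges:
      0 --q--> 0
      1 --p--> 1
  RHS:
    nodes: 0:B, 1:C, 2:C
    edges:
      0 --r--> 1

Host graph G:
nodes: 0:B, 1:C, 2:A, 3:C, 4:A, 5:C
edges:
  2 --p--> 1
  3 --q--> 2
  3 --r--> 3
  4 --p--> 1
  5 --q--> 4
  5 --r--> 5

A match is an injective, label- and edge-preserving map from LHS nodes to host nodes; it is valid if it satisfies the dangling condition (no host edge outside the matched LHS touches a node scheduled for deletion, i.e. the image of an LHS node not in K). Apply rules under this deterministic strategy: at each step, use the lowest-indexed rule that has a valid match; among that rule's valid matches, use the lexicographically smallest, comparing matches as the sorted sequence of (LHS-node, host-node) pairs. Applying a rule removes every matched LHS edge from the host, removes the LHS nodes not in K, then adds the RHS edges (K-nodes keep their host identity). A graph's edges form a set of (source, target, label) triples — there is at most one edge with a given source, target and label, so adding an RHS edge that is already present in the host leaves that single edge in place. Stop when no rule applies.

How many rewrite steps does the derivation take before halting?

Answer: 2

Derivation:
start.  V:6 E:6  edges: 2-p->1 3-q->2 3-r->3 4-p->1 5-q->4 5-r->5
1. fire R2 via {0↦2, 1↦3, 2↦1}  →  V:4 E:3  edges: 4-p->1 5-q->4 5-r->5
2. fire R2 via {0↦4, 1↦5, 2↦1}  →  V:2 E:0  edges: ∅
final graph: no rule applies after step 2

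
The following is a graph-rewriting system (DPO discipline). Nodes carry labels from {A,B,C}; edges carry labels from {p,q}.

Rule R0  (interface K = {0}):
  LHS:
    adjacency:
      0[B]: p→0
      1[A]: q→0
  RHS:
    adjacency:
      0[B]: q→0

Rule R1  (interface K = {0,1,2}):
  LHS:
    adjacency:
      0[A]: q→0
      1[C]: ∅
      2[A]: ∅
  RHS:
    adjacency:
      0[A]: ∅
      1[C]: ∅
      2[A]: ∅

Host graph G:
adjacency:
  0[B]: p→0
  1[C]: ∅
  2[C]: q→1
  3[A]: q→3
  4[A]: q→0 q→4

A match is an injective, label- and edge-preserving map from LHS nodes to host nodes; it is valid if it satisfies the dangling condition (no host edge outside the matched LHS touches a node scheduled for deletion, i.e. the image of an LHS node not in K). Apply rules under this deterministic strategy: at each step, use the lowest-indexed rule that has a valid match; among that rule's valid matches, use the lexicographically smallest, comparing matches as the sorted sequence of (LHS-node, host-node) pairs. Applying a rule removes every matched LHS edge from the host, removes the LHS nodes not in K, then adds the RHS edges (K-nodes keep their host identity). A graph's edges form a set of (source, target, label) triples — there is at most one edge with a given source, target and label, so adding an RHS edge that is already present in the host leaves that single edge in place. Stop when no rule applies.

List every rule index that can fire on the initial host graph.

Answer: [R1]

Steps:
R0: no valid match — 1 raw match, all fail dangling condition
R1: 4 valid matches — {0↦3, 1↦1, 2↦4}, {0↦3, 1↦2, 2↦4}, {0↦4, 1↦1, 2↦3} (+1 more)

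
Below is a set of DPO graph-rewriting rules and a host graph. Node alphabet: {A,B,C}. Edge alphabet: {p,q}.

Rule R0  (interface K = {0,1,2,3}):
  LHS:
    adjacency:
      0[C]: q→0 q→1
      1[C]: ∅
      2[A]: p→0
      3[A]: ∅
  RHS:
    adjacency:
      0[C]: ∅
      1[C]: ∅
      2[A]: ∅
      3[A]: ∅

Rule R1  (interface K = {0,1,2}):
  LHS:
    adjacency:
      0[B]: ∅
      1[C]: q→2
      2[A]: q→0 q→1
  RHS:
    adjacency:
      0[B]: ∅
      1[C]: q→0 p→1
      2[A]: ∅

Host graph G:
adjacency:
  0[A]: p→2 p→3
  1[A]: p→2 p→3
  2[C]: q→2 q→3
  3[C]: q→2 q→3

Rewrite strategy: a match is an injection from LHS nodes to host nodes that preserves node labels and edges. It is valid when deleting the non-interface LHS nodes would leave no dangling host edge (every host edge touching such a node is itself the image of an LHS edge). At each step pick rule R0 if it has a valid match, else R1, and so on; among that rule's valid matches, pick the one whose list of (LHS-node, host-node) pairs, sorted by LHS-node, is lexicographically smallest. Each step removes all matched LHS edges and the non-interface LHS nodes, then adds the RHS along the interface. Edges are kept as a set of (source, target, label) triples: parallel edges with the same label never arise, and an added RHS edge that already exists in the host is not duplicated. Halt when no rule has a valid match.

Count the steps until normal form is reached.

initial: |V|=4 |E|=8  E = 0-p->2 0-p->3 1-p->2 1-p->3 2-q->2 2-q->3 3-q->2 3-q->3
step 1: apply R0 at {0↦2, 1↦3, 2↦0, 3↦1}  → |V|=4 |E|=5  E = 0-p->3 1-p->2 1-p->3 3-q->2 3-q->3
step 2: apply R0 at {0↦3, 1↦2, 2↦0, 3↦1}  → |V|=4 |E|=2  E = 1-p->2 1-p->3
final graph: no rule applies after step 2

Answer: 2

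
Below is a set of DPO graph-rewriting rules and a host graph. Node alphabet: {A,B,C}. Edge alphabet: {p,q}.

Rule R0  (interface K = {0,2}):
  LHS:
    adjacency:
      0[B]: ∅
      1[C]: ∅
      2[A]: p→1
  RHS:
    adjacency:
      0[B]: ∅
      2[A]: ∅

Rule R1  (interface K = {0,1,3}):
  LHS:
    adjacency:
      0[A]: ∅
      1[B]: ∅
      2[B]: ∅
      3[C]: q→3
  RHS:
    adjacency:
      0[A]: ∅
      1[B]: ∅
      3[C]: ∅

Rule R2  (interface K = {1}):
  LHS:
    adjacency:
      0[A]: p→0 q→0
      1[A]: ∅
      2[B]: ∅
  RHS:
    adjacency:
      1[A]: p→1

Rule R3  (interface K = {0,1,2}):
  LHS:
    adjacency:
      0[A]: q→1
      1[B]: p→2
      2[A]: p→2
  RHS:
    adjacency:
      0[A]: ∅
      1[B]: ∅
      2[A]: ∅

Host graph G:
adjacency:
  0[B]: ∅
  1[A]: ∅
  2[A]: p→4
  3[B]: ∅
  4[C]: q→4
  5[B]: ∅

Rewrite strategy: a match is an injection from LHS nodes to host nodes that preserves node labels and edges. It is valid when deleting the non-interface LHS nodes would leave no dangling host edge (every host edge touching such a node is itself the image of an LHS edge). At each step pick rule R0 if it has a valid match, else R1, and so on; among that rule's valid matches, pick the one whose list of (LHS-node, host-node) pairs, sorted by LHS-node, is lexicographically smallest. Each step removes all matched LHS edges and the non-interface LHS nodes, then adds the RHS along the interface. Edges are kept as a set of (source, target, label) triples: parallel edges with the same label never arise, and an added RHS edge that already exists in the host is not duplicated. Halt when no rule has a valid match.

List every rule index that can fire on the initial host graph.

R0: no valid match — 3 raw matches, all fail dangling condition
R1: 12 valid matches — {0↦1, 1↦0, 2↦3, 3↦4}, {0↦1, 1↦0, 2↦5, 3↦4}, {0↦1, 1↦3, 2↦0, 3↦4} (+9 more)
R2: no valid match — LHS pattern not found
R3: no valid match — LHS pattern not found

Answer: [R1]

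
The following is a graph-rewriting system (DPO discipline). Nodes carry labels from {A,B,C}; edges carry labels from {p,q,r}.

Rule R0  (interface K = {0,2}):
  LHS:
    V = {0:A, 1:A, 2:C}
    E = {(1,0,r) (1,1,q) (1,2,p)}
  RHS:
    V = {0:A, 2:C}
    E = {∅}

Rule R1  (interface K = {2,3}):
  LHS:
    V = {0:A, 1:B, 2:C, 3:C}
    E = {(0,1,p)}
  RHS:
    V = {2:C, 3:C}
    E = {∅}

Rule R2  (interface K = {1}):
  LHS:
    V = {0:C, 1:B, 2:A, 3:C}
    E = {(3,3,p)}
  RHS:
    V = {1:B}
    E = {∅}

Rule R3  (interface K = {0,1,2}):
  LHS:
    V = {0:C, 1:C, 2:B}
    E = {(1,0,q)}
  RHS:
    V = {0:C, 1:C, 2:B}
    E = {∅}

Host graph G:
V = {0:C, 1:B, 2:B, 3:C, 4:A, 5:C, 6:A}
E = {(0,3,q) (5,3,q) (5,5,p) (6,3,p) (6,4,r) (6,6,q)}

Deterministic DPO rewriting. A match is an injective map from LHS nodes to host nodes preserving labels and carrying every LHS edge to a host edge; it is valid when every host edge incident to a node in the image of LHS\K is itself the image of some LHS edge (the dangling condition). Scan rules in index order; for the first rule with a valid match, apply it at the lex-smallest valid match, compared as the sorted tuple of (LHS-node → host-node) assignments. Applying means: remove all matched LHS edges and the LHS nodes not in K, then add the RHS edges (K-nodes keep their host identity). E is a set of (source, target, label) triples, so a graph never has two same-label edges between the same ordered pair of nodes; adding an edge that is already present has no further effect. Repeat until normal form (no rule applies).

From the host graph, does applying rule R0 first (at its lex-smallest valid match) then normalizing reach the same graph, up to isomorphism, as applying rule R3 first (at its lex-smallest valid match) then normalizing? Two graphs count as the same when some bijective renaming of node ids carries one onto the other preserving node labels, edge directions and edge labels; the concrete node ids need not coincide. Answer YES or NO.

branch R0-first: apply at {0↦4, 1↦6, 2↦3} → |E|=3, then 3 more step(s) → NF |V|=3 |E|=0 V={1:B, 2:B, 3:C} E=∅
branch R3-first: apply at {0↦3, 1↦0, 2↦1} → |E|=5, then 3 more step(s) → NF |V|=3 |E|=0 V={1:B, 2:B, 3:C} E=∅
graphs isomorphic (equal up to label-preserving node renaming)

Answer: YES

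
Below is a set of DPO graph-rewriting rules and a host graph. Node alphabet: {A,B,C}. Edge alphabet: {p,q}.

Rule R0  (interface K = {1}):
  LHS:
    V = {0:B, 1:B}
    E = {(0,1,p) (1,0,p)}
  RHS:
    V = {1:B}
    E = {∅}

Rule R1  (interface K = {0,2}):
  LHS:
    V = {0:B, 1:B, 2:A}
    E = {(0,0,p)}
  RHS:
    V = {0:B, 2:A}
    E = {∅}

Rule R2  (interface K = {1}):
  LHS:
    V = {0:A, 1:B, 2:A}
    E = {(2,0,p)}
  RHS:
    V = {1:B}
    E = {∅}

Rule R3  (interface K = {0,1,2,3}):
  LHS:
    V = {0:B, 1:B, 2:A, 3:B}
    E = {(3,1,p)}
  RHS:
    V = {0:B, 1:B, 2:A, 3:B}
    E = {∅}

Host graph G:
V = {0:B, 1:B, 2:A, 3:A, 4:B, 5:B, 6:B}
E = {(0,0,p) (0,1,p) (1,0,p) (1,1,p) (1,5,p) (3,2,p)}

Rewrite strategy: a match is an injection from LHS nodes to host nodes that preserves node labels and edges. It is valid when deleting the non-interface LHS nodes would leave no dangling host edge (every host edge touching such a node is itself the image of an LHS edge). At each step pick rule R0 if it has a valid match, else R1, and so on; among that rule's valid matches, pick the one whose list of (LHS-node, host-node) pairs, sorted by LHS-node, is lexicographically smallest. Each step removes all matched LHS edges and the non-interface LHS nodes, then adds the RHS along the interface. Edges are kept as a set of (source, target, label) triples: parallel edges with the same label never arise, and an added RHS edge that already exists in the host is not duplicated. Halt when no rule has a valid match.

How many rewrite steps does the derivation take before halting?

start.  V:7 E:6  edges: 0-p->0 0-p->1 1-p->0 1-p->1 1-p->5 3-p->2
1. fire R1 via {0↦0, 1↦4, 2↦2}  →  V:6 E:5  edges: 0-p->1 1-p->0 1-p->1 1-p->5 3-p->2
2. fire R0 via {0↦0, 1↦1}  →  V:5 E:3  edges: 1-p->1 1-p->5 3-p->2
3. fire R1 via {0↦1, 1↦6, 2↦2}  →  V:4 E:2  edges: 1-p->5 3-p->2
4. fire R2 via {0↦2, 1↦1, 2↦3}  →  V:2 E:1  edges: 1-p->5
normal form: no rule applies after step 4

Answer: 4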